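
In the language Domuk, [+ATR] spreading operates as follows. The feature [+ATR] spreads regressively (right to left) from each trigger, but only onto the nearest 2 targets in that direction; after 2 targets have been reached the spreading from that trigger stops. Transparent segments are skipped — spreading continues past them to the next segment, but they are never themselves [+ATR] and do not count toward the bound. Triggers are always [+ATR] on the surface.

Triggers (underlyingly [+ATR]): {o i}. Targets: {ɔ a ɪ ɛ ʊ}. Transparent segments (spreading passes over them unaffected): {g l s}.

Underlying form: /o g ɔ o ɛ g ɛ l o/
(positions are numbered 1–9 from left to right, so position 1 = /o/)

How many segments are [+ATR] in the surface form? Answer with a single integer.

6

From /o/ at 1 leftward: word edge.
From /o/ at 4 leftward: 3 /ɔ/ → [+ATR]; 2 /g/ transparent; 1 /o/ is itself a trigger — this domain ends here.
From /o/ at 9 leftward: 8 /l/ transparent; 7 /ɛ/ → [+ATR]; 6 /g/ transparent; 5 /ɛ/ → [+ATR]; bound reached.
[+ATR] positions on the surface: 1 3 4 5 7 9.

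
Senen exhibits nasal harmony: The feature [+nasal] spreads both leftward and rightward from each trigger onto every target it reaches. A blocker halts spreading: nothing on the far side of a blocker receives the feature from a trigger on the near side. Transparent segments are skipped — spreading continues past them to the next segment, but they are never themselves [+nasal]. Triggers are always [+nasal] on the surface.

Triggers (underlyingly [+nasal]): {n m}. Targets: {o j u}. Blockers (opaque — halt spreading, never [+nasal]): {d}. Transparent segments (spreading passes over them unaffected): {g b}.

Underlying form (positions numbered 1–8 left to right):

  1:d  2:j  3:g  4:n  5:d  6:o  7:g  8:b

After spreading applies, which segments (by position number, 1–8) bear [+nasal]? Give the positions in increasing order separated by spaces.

2 4

From /n/ at 4 rightward: 5 /d/ blocks.
From /n/ at 4 leftward: 3 /g/ transparent; 2 /j/ → [+nasal]; 1 /d/ blocks.
Target with no active source: position 6 stays [-nasal].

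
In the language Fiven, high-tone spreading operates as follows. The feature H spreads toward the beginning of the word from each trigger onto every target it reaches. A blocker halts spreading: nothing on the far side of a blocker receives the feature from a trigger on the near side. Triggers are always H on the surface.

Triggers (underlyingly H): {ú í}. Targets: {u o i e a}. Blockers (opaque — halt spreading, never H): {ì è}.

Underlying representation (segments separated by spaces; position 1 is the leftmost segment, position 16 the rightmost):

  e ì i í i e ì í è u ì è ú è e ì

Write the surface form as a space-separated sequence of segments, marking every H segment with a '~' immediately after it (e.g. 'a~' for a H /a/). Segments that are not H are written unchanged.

e ì i~ í~ i e ì í~ è u ì è ú~ è e ì

From /í/ at 4 leftward: 3 /i/ → H; 2 /ì/ blocks.
From /í/ at 8 leftward: 7 /ì/ blocks.
From /ú/ at 13 leftward: 12 /è/ blocks.
Targets with no active source: positions 1 5 6 10 15 stay [-high tone].
H positions on the surface: 3 4 8 13.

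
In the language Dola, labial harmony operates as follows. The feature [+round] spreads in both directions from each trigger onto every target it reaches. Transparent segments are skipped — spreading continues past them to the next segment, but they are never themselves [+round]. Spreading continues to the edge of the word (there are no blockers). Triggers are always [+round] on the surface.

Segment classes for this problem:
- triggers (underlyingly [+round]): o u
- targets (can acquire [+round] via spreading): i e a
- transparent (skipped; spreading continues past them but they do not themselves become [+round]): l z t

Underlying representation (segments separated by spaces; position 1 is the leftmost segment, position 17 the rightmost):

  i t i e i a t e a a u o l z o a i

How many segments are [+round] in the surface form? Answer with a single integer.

13

From /u/ at 11 rightward: 12 /o/ is itself a trigger — this domain ends here.
From /u/ at 11 leftward: 10 /a/ → [+round]; 9 /a/ → [+round]; 8 /e/ → [+round]; 7 /t/ transparent; 6 /a/ → [+round]; 5 /i/ → [+round]; 4 /e/ → [+round]; 3 /i/ → [+round]; 2 /t/ transparent; 1 /i/ → [+round]; word edge.
From /o/ at 12 rightward: 13 /l/ transparent; 14 /z/ transparent; 15 /o/ is itself a trigger — this domain ends here.
From /o/ at 12 leftward: 11 /u/ is itself a trigger — this domain ends here.
From /o/ at 15 rightward: 16 /a/ → [+round]; 17 /i/ → [+round]; word edge.
From /o/ at 15 leftward: 14 /z/ transparent; 13 /l/ transparent; 12 /o/ is itself a trigger — this domain ends here.
[+round] positions on the surface: 1 3 4 5 6 8 9 10 11 12 15 16 17.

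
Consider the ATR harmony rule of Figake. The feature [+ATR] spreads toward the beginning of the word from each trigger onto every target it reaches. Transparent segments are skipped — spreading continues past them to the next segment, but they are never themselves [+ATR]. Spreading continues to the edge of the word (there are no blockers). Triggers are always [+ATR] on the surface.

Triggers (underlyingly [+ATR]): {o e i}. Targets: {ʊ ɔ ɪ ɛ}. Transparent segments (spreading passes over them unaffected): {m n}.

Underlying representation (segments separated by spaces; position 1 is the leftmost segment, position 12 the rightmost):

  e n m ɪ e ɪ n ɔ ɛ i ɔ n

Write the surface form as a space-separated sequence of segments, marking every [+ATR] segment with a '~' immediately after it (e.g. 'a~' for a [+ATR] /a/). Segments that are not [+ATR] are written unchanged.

From /e/ at 1 leftward: word edge.
From /e/ at 5 leftward: 4 /ɪ/ → [+ATR]; 3 /m/ transparent; 2 /n/ transparent; 1 /e/ is itself a trigger — this domain ends here.
From /i/ at 10 leftward: 9 /ɛ/ → [+ATR]; 8 /ɔ/ → [+ATR]; 7 /n/ transparent; 6 /ɪ/ → [+ATR]; 5 /e/ is itself a trigger — this domain ends here.
Target with no active source: position 11 stays [-ATR].
[+ATR] positions on the surface: 1 4 5 6 8 9 10.

e~ n m ɪ~ e~ ɪ~ n ɔ~ ɛ~ i~ ɔ n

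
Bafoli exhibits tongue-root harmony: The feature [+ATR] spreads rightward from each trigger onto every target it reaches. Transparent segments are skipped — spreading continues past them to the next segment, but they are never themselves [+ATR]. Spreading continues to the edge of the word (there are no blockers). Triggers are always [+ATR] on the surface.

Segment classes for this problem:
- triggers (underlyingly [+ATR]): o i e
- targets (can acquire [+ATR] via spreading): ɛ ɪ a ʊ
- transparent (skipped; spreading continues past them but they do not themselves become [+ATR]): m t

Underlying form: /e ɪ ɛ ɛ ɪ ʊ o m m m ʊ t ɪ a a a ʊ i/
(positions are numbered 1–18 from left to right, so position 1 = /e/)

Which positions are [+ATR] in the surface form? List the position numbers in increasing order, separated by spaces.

From /e/ at 1 rightward: 2 /ɪ/ → [+ATR]; 3 /ɛ/ → [+ATR]; 4 /ɛ/ → [+ATR]; 5 /ɪ/ → [+ATR]; 6 /ʊ/ → [+ATR]; 7 /o/ is itself a trigger — this domain ends here.
From /o/ at 7 rightward: 8 /m/ transparent; 9 /m/ transparent; 10 /m/ transparent; 11 /ʊ/ → [+ATR]; 12 /t/ transparent; 13 /ɪ/ → [+ATR]; 14 /a/ → [+ATR]; 15 /a/ → [+ATR]; 16 /a/ → [+ATR]; 17 /ʊ/ → [+ATR]; 18 /i/ is itself a trigger — this domain ends here.
From /i/ at 18 rightward: word edge.

1 2 3 4 5 6 7 11 13 14 15 16 17 18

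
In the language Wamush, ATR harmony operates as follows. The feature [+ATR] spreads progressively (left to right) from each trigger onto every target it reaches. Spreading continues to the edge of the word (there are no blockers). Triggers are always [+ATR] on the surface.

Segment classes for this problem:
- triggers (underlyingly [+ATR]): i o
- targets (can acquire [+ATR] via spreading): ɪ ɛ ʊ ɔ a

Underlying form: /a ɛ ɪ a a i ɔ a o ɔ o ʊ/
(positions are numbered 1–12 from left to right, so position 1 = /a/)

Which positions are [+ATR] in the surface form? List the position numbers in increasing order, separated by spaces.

6 7 8 9 10 11 12

From /i/ at 6 rightward: 7 /ɔ/ → [+ATR]; 8 /a/ → [+ATR]; 9 /o/ is itself a trigger — this domain ends here.
From /o/ at 9 rightward: 10 /ɔ/ → [+ATR]; 11 /o/ is itself a trigger — this domain ends here.
From /o/ at 11 rightward: 12 /ʊ/ → [+ATR]; word edge.
Targets with no active source: positions 1 2 3 4 5 stay [-ATR].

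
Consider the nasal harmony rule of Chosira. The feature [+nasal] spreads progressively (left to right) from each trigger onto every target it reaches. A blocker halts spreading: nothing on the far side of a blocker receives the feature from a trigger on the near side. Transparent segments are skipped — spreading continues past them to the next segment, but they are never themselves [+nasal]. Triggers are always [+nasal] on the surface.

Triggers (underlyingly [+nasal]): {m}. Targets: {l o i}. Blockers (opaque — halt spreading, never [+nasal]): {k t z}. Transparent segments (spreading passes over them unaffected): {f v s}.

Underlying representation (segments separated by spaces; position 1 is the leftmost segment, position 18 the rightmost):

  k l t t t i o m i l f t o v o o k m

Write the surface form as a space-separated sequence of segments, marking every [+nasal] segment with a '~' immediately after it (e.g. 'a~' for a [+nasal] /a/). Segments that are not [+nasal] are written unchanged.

k l t t t i o m~ i~ l~ f t o v o o k m~

From /m/ at 8 rightward: 9 /i/ → [+nasal]; 10 /l/ → [+nasal]; 11 /f/ transparent; 12 /t/ blocks.
From /m/ at 18 rightward: word edge.
Targets with no active source: positions 2 6 7 13 15 16 stay [-nasal].
[+nasal] positions on the surface: 8 9 10 18.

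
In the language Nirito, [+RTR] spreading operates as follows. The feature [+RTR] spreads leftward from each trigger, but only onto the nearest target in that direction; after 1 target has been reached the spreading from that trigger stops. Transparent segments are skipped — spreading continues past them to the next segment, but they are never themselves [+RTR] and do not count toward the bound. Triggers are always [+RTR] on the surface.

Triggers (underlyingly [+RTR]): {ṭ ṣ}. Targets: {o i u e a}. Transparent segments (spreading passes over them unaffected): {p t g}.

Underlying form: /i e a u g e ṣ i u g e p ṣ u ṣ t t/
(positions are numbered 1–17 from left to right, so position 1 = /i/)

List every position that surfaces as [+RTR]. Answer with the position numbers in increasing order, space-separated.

From /ṣ/ at 7 leftward: 6 /e/ → [+RTR]; bound reached.
From /ṣ/ at 13 leftward: 12 /p/ transparent; 11 /e/ → [+RTR]; bound reached.
From /ṣ/ at 15 leftward: 14 /u/ → [+RTR]; bound reached.
Targets with no active source: positions 1 2 3 4 8 9 stay [-emphatic].

6 7 11 13 14 15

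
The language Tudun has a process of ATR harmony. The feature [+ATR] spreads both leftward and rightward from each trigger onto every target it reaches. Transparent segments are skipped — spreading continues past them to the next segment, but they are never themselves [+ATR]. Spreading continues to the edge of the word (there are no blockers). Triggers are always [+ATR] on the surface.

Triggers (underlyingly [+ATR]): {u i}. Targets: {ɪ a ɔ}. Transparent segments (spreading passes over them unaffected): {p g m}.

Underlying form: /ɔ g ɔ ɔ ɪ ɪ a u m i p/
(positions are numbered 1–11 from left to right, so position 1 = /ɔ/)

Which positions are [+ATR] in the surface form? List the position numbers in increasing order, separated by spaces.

From /u/ at 8 rightward: 9 /m/ transparent; 10 /i/ is itself a trigger — this domain ends here.
From /u/ at 8 leftward: 7 /a/ → [+ATR]; 6 /ɪ/ → [+ATR]; 5 /ɪ/ → [+ATR]; 4 /ɔ/ → [+ATR]; 3 /ɔ/ → [+ATR]; 2 /g/ transparent; 1 /ɔ/ → [+ATR]; word edge.
From /i/ at 10 rightward: 11 /p/ transparent; word edge.
From /i/ at 10 leftward: 9 /m/ transparent; 8 /u/ is itself a trigger — this domain ends here.

1 3 4 5 6 7 8 10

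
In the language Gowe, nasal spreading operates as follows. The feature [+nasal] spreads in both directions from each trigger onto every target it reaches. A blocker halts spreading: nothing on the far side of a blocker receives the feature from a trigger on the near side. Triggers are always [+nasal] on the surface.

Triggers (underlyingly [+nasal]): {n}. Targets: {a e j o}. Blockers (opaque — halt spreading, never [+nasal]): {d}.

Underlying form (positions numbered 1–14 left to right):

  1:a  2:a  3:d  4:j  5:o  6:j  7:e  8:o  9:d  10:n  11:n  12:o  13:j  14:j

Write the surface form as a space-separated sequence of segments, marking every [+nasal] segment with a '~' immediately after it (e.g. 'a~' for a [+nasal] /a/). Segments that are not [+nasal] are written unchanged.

a a d j o j e o d n~ n~ o~ j~ j~

From /n/ at 10 rightward: 11 /n/ is itself a trigger — this domain ends here.
From /n/ at 10 leftward: 9 /d/ blocks.
From /n/ at 11 rightward: 12 /o/ → [+nasal]; 13 /j/ → [+nasal]; 14 /j/ → [+nasal]; word edge.
From /n/ at 11 leftward: 10 /n/ is itself a trigger — this domain ends here.
Targets with no active source: positions 1 2 4 5 6 7 8 stay [-nasal].
[+nasal] positions on the surface: 10 11 12 13 14.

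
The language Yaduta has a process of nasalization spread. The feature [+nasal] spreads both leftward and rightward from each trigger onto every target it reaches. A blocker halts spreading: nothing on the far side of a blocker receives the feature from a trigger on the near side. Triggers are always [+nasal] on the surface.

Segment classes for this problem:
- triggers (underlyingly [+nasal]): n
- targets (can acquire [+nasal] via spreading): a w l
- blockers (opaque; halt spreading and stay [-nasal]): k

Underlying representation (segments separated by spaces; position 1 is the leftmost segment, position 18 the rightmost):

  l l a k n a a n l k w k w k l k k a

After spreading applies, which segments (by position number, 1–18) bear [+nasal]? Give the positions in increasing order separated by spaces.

From /n/ at 5 rightward: 6 /a/ → [+nasal]; 7 /a/ → [+nasal]; 8 /n/ is itself a trigger — this domain ends here.
From /n/ at 5 leftward: 4 /k/ blocks.
From /n/ at 8 rightward: 9 /l/ → [+nasal]; 10 /k/ blocks.
From /n/ at 8 leftward: 7 /a/ → [+nasal]; 6 /a/ → [+nasal]; 5 /n/ is itself a trigger — this domain ends here.
Targets with no active source: positions 1 2 3 11 13 15 18 stay [-nasal].

5 6 7 8 9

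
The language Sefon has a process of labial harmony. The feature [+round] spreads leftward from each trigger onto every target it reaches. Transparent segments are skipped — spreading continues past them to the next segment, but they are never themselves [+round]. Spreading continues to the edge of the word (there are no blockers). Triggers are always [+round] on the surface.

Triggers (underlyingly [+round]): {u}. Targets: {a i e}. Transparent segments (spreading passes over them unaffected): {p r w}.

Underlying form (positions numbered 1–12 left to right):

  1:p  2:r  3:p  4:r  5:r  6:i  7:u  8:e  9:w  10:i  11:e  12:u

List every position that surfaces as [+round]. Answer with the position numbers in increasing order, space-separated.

From /u/ at 7 leftward: 6 /i/ → [+round]; 5 /r/ transparent; 4 /r/ transparent; 3 /p/ transparent; 2 /r/ transparent; 1 /p/ transparent; word edge.
From /u/ at 12 leftward: 11 /e/ → [+round]; 10 /i/ → [+round]; 9 /w/ transparent; 8 /e/ → [+round]; 7 /u/ is itself a trigger — this domain ends here.

6 7 8 10 11 12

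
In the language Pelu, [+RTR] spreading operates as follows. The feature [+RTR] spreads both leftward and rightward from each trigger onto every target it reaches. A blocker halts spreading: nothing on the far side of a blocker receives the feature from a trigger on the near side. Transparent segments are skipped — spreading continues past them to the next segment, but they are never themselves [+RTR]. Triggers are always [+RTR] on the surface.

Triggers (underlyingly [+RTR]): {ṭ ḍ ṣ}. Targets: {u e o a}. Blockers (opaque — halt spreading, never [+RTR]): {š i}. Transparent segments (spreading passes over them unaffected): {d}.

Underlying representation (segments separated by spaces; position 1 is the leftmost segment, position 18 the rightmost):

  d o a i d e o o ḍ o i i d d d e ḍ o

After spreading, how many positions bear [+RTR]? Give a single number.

From /ḍ/ at 9 rightward: 10 /o/ → [+RTR]; 11 /i/ blocks.
From /ḍ/ at 9 leftward: 8 /o/ → [+RTR]; 7 /o/ → [+RTR]; 6 /e/ → [+RTR]; 5 /d/ transparent; 4 /i/ blocks.
From /ḍ/ at 17 rightward: 18 /o/ → [+RTR]; word edge.
From /ḍ/ at 17 leftward: 16 /e/ → [+RTR]; 15 /d/ transparent; 14 /d/ transparent; 13 /d/ transparent; 12 /i/ blocks.
Targets with no active source: positions 2 3 stay [-emphatic].
[+RTR] positions on the surface: 6 7 8 9 10 16 17 18.

8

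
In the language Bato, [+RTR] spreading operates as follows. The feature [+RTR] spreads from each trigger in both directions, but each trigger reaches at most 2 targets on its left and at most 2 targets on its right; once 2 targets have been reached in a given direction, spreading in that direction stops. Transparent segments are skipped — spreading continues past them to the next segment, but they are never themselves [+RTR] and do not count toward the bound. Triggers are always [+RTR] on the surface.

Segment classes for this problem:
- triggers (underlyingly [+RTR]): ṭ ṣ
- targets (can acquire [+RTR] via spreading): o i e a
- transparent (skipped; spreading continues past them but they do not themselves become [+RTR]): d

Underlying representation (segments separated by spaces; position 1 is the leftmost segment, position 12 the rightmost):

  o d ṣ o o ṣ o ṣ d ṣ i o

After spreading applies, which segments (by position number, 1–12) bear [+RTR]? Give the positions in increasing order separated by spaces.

1 3 4 5 6 7 8 10 11 12

From /ṣ/ at 3 rightward: 4 /o/ → [+RTR]; 5 /o/ → [+RTR]; bound reached.
From /ṣ/ at 3 leftward: 2 /d/ transparent; 1 /o/ → [+RTR]; word edge.
From /ṣ/ at 6 rightward: 7 /o/ → [+RTR]; 8 /ṣ/ is itself a trigger — this domain ends here.
From /ṣ/ at 6 leftward: 5 /o/ → [+RTR]; 4 /o/ → [+RTR]; bound reached.
From /ṣ/ at 8 rightward: 9 /d/ transparent; 10 /ṣ/ is itself a trigger — this domain ends here.
From /ṣ/ at 8 leftward: 7 /o/ → [+RTR]; 6 /ṣ/ is itself a trigger — this domain ends here.
From /ṣ/ at 10 rightward: 11 /i/ → [+RTR]; 12 /o/ → [+RTR]; bound reached.
From /ṣ/ at 10 leftward: 9 /d/ transparent; 8 /ṣ/ is itself a trigger — this domain ends here.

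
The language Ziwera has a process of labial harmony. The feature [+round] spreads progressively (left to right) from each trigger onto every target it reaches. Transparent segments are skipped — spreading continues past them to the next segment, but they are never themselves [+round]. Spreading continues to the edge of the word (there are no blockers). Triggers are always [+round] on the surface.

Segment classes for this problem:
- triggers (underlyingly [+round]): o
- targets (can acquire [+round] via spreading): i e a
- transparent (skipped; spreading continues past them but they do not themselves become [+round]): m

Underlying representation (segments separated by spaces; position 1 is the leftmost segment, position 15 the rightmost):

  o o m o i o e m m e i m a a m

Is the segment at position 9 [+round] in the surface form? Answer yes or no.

From /o/ at 1 rightward: 2 /o/ is itself a trigger — this domain ends here.
From /o/ at 2 rightward: 3 /m/ transparent; 4 /o/ is itself a trigger — this domain ends here.
From /o/ at 4 rightward: 5 /i/ → [+round]; 6 /o/ is itself a trigger — this domain ends here.
From /o/ at 6 rightward: 7 /e/ → [+round]; 8 /m/ transparent; 9 /m/ transparent; 10 /e/ → [+round]; 11 /i/ → [+round]; 12 /m/ transparent; 13 /a/ → [+round]; 14 /a/ → [+round]; 15 /m/ transparent; word edge.
[+round] positions on the surface: 1 2 4 5 6 7 10 11 13 14.

no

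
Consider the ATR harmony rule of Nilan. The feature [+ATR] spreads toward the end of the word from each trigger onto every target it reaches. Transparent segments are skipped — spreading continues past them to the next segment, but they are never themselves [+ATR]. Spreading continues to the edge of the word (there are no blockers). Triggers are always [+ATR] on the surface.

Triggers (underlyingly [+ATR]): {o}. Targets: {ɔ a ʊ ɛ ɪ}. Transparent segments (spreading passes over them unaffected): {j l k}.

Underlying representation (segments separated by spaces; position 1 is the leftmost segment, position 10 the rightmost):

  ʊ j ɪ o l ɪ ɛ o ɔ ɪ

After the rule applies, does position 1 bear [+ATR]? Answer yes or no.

no

From /o/ at 4 rightward: 5 /l/ transparent; 6 /ɪ/ → [+ATR]; 7 /ɛ/ → [+ATR]; 8 /o/ is itself a trigger — this domain ends here.
From /o/ at 8 rightward: 9 /ɔ/ → [+ATR]; 10 /ɪ/ → [+ATR]; word edge.
Targets with no active source: positions 1 3 stay [-ATR].
[+ATR] positions on the surface: 4 6 7 8 9 10.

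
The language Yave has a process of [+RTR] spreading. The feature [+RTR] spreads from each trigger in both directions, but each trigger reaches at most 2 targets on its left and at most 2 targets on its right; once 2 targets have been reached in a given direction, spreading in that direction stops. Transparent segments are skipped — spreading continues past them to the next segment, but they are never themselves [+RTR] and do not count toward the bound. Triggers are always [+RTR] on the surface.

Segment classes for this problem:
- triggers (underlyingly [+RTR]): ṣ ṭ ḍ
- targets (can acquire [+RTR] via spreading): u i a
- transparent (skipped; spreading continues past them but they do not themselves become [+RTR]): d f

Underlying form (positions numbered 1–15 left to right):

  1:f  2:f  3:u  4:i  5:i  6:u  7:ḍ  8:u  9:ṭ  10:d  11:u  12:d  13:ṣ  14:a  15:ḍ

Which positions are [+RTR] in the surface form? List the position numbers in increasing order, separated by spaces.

From /ḍ/ at 7 rightward: 8 /u/ → [+RTR]; 9 /ṭ/ is itself a trigger — this domain ends here.
From /ḍ/ at 7 leftward: 6 /u/ → [+RTR]; 5 /i/ → [+RTR]; bound reached.
From /ṭ/ at 9 rightward: 10 /d/ transparent; 11 /u/ → [+RTR]; 12 /d/ transparent; 13 /ṣ/ is itself a trigger — this domain ends here.
From /ṭ/ at 9 leftward: 8 /u/ → [+RTR]; 7 /ḍ/ is itself a trigger — this domain ends here.
From /ṣ/ at 13 rightward: 14 /a/ → [+RTR]; 15 /ḍ/ is itself a trigger — this domain ends here.
From /ṣ/ at 13 leftward: 12 /d/ transparent; 11 /u/ → [+RTR]; 10 /d/ transparent; 9 /ṭ/ is itself a trigger — this domain ends here.
From /ḍ/ at 15 rightward: word edge.
From /ḍ/ at 15 leftward: 14 /a/ → [+RTR]; 13 /ṣ/ is itself a trigger — this domain ends here.
Targets with no active source: positions 3 4 stay [-emphatic].

5 6 7 8 9 11 13 14 15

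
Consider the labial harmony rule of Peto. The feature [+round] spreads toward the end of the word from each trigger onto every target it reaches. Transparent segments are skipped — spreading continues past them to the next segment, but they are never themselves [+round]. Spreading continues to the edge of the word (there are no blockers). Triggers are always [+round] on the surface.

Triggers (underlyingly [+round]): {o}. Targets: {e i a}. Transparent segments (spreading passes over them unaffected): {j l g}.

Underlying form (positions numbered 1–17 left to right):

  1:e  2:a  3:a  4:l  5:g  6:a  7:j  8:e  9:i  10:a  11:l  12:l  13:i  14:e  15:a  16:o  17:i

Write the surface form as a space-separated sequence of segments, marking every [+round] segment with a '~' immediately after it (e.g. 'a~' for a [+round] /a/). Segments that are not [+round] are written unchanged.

e a a l g a j e i a l l i e a o~ i~

From /o/ at 16 rightward: 17 /i/ → [+round]; word edge.
Targets with no active source: positions 1 2 3 6 8 9 10 13 14 15 stay [-round].
[+round] positions on the surface: 16 17.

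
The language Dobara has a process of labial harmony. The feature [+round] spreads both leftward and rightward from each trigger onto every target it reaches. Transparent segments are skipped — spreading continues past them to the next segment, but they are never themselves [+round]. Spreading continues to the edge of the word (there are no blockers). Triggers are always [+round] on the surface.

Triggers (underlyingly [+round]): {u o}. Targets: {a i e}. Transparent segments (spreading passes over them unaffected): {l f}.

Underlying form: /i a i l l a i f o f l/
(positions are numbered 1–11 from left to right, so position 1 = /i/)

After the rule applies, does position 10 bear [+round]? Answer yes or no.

From /o/ at 9 rightward: 10 /f/ transparent; 11 /l/ transparent; word edge.
From /o/ at 9 leftward: 8 /f/ transparent; 7 /i/ → [+round]; 6 /a/ → [+round]; 5 /l/ transparent; 4 /l/ transparent; 3 /i/ → [+round]; 2 /a/ → [+round]; 1 /i/ → [+round]; word edge.
[+round] positions on the surface: 1 2 3 6 7 9.

no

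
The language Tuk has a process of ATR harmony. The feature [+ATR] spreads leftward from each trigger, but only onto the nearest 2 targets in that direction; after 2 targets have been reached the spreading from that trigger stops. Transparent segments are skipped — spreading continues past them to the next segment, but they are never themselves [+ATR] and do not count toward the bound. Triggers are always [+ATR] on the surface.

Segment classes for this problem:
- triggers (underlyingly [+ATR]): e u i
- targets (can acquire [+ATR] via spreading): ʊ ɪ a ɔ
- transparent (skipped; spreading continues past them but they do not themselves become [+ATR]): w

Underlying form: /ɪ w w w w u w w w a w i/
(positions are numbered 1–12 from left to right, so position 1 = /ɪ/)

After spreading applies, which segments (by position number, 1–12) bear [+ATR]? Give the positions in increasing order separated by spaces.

From /u/ at 6 leftward: 5 /w/ transparent; 4 /w/ transparent; 3 /w/ transparent; 2 /w/ transparent; 1 /ɪ/ → [+ATR]; word edge.
From /i/ at 12 leftward: 11 /w/ transparent; 10 /a/ → [+ATR]; 9 /w/ transparent; 8 /w/ transparent; 7 /w/ transparent; 6 /u/ is itself a trigger — this domain ends here.

1 6 10 12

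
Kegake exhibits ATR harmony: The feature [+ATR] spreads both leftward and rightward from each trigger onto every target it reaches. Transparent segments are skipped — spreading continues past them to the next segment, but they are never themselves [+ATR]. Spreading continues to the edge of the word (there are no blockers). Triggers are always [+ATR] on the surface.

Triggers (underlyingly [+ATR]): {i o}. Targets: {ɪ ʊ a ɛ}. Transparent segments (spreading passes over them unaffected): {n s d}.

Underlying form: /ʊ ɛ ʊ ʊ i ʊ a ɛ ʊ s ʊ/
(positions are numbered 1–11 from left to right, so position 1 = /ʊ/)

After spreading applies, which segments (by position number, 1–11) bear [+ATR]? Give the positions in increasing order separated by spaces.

From /i/ at 5 rightward: 6 /ʊ/ → [+ATR]; 7 /a/ → [+ATR]; 8 /ɛ/ → [+ATR]; 9 /ʊ/ → [+ATR]; 10 /s/ transparent; 11 /ʊ/ → [+ATR]; word edge.
From /i/ at 5 leftward: 4 /ʊ/ → [+ATR]; 3 /ʊ/ → [+ATR]; 2 /ɛ/ → [+ATR]; 1 /ʊ/ → [+ATR]; word edge.

1 2 3 4 5 6 7 8 9 11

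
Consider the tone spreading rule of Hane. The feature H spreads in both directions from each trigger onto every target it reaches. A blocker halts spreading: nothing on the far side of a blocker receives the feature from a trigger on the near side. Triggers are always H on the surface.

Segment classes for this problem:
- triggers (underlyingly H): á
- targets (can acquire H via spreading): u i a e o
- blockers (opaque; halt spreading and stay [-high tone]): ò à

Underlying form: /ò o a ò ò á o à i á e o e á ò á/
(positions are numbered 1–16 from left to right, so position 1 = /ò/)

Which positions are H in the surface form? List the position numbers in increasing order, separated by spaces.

From /á/ at 6 rightward: 7 /o/ → H; 8 /à/ blocks.
From /á/ at 6 leftward: 5 /ò/ blocks.
From /á/ at 10 rightward: 11 /e/ → H; 12 /o/ → H; 13 /e/ → H; 14 /á/ is itself a trigger — this domain ends here.
From /á/ at 10 leftward: 9 /i/ → H; 8 /à/ blocks.
From /á/ at 14 rightward: 15 /ò/ blocks.
From /á/ at 14 leftward: 13 /e/ → H; 12 /o/ → H; 11 /e/ → H; 10 /á/ is itself a trigger — this domain ends here.
From /á/ at 16 rightward: word edge.
From /á/ at 16 leftward: 15 /ò/ blocks.
Targets with no active source: positions 2 3 stay [-high tone].

6 7 9 10 11 12 13 14 16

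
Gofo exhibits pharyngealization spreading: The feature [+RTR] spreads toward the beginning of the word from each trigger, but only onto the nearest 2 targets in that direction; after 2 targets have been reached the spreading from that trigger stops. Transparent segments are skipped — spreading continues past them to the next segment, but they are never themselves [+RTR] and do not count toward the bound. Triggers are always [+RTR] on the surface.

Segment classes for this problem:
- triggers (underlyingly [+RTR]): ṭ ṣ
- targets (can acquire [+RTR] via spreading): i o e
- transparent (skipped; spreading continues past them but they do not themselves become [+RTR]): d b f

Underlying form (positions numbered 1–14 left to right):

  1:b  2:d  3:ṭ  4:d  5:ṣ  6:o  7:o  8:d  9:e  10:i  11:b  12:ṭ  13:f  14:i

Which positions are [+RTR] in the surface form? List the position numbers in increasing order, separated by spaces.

3 5 9 10 12

From /ṭ/ at 3 leftward: 2 /d/ transparent; 1 /b/ transparent; word edge.
From /ṣ/ at 5 leftward: 4 /d/ transparent; 3 /ṭ/ is itself a trigger — this domain ends here.
From /ṭ/ at 12 leftward: 11 /b/ transparent; 10 /i/ → [+RTR]; 9 /e/ → [+RTR]; bound reached.
Targets with no active source: positions 6 7 14 stay [-emphatic].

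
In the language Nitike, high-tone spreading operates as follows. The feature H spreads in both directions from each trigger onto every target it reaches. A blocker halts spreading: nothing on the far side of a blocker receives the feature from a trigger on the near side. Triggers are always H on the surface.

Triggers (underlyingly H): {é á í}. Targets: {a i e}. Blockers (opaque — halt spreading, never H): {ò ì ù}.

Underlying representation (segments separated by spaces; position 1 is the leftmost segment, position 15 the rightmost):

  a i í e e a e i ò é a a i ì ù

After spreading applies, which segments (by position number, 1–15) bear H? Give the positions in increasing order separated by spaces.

1 2 3 4 5 6 7 8 10 11 12 13

From /í/ at 3 rightward: 4 /e/ → H; 5 /e/ → H; 6 /a/ → H; 7 /e/ → H; 8 /i/ → H; 9 /ò/ blocks.
From /í/ at 3 leftward: 2 /i/ → H; 1 /a/ → H; word edge.
From /é/ at 10 rightward: 11 /a/ → H; 12 /a/ → H; 13 /i/ → H; 14 /ì/ blocks.
From /é/ at 10 leftward: 9 /ò/ blocks.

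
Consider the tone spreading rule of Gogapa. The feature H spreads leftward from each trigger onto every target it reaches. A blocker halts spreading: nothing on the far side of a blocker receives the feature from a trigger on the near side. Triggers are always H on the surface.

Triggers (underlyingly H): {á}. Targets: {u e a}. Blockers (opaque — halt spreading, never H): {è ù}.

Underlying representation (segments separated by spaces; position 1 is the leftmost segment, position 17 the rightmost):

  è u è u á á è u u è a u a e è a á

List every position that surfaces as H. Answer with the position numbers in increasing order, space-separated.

From /á/ at 5 leftward: 4 /u/ → H; 3 /è/ blocks.
From /á/ at 6 leftward: 5 /á/ is itself a trigger — this domain ends here.
From /á/ at 17 leftward: 16 /a/ → H; 15 /è/ blocks.
Targets with no active source: positions 2 8 9 11 12 13 14 stay [-high tone].

4 5 6 16 17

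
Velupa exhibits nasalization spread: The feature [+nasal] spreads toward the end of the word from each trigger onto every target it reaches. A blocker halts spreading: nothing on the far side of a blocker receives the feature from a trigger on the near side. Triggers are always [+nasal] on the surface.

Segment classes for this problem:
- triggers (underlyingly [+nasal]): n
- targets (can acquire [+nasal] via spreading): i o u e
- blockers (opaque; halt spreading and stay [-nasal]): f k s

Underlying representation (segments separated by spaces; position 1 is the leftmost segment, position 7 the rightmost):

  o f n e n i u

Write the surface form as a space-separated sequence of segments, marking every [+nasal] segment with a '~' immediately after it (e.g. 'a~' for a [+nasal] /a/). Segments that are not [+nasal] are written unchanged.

From /n/ at 3 rightward: 4 /e/ → [+nasal]; 5 /n/ is itself a trigger — this domain ends here.
From /n/ at 5 rightward: 6 /i/ → [+nasal]; 7 /u/ → [+nasal]; word edge.
Target with no active source: position 1 stays [-nasal].
[+nasal] positions on the surface: 3 4 5 6 7.

o f n~ e~ n~ i~ u~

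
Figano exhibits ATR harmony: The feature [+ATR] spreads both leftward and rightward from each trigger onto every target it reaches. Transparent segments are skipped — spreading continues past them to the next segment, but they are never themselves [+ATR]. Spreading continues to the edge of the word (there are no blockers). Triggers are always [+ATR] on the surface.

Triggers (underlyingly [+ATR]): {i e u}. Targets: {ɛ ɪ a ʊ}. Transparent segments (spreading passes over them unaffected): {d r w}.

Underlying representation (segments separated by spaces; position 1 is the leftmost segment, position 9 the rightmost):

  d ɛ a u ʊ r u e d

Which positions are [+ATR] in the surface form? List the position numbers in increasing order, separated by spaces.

2 3 4 5 7 8

From /u/ at 4 rightward: 5 /ʊ/ → [+ATR]; 6 /r/ transparent; 7 /u/ is itself a trigger — this domain ends here.
From /u/ at 4 leftward: 3 /a/ → [+ATR]; 2 /ɛ/ → [+ATR]; 1 /d/ transparent; word edge.
From /u/ at 7 rightward: 8 /e/ is itself a trigger — this domain ends here.
From /u/ at 7 leftward: 6 /r/ transparent; 5 /ʊ/ → [+ATR]; 4 /u/ is itself a trigger — this domain ends here.
From /e/ at 8 rightward: 9 /d/ transparent; word edge.
From /e/ at 8 leftward: 7 /u/ is itself a trigger — this domain ends here.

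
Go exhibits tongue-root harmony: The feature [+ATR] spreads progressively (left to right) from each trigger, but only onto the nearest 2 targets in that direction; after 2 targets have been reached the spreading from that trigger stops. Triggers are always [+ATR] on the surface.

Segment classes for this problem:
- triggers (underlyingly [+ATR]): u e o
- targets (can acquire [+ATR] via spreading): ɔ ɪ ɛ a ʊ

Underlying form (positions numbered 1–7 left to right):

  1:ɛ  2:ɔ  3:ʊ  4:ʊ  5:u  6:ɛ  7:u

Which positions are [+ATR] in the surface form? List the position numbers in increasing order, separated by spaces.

5 6 7

From /u/ at 5 rightward: 6 /ɛ/ → [+ATR]; 7 /u/ is itself a trigger — this domain ends here.
From /u/ at 7 rightward: word edge.
Targets with no active source: positions 1 2 3 4 stay [-ATR].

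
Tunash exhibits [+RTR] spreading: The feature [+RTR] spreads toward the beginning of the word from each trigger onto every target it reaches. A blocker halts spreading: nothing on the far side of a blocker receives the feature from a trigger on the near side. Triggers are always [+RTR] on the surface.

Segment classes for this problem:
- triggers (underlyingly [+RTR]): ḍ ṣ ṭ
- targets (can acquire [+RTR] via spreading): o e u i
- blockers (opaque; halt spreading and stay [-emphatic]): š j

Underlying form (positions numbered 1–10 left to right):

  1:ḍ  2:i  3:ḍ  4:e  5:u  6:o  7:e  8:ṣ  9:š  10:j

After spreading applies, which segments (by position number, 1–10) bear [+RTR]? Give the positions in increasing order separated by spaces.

1 2 3 4 5 6 7 8

From /ḍ/ at 1 leftward: word edge.
From /ḍ/ at 3 leftward: 2 /i/ → [+RTR]; 1 /ḍ/ is itself a trigger — this domain ends here.
From /ṣ/ at 8 leftward: 7 /e/ → [+RTR]; 6 /o/ → [+RTR]; 5 /u/ → [+RTR]; 4 /e/ → [+RTR]; 3 /ḍ/ is itself a trigger — this domain ends here.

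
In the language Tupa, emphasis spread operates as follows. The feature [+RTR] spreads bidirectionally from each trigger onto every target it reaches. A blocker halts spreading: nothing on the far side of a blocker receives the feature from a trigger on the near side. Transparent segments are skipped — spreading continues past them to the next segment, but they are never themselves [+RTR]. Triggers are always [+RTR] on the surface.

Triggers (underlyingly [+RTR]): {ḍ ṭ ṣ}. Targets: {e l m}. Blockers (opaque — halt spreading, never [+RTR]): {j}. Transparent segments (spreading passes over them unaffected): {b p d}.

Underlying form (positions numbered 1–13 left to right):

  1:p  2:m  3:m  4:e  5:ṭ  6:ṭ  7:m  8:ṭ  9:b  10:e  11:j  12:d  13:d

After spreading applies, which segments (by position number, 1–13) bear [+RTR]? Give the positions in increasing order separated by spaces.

2 3 4 5 6 7 8 10

From /ṭ/ at 5 rightward: 6 /ṭ/ is itself a trigger — this domain ends here.
From /ṭ/ at 5 leftward: 4 /e/ → [+RTR]; 3 /m/ → [+RTR]; 2 /m/ → [+RTR]; 1 /p/ transparent; word edge.
From /ṭ/ at 6 rightward: 7 /m/ → [+RTR]; 8 /ṭ/ is itself a trigger — this domain ends here.
From /ṭ/ at 6 leftward: 5 /ṭ/ is itself a trigger — this domain ends here.
From /ṭ/ at 8 rightward: 9 /b/ transparent; 10 /e/ → [+RTR]; 11 /j/ blocks.
From /ṭ/ at 8 leftward: 7 /m/ → [+RTR]; 6 /ṭ/ is itself a trigger — this domain ends here.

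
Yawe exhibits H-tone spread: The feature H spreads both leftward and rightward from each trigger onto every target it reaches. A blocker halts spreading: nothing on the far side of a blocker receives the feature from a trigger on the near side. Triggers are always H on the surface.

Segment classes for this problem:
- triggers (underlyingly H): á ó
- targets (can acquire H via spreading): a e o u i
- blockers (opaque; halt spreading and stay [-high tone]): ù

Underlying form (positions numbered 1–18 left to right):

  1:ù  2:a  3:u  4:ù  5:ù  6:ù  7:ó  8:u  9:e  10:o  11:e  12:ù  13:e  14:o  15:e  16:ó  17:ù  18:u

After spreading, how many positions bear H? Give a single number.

From /ó/ at 7 rightward: 8 /u/ → H; 9 /e/ → H; 10 /o/ → H; 11 /e/ → H; 12 /ù/ blocks.
From /ó/ at 7 leftward: 6 /ù/ blocks.
From /ó/ at 16 rightward: 17 /ù/ blocks.
From /ó/ at 16 leftward: 15 /e/ → H; 14 /o/ → H; 13 /e/ → H; 12 /ù/ blocks.
Targets with no active source: positions 2 3 18 stay [-high tone].
H positions on the surface: 7 8 9 10 11 13 14 15 16.

9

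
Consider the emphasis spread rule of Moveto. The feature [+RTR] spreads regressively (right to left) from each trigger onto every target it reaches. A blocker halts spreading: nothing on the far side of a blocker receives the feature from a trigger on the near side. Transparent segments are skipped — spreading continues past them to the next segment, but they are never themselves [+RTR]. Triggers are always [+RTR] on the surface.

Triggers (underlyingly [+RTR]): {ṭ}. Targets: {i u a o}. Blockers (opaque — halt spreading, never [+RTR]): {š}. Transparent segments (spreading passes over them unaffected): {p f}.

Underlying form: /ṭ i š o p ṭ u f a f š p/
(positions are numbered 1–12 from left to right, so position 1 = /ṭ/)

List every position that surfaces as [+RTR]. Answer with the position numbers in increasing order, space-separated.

From /ṭ/ at 1 leftward: word edge.
From /ṭ/ at 6 leftward: 5 /p/ transparent; 4 /o/ → [+RTR]; 3 /š/ blocks.
Targets with no active source: positions 2 7 9 stay [-emphatic].

1 4 6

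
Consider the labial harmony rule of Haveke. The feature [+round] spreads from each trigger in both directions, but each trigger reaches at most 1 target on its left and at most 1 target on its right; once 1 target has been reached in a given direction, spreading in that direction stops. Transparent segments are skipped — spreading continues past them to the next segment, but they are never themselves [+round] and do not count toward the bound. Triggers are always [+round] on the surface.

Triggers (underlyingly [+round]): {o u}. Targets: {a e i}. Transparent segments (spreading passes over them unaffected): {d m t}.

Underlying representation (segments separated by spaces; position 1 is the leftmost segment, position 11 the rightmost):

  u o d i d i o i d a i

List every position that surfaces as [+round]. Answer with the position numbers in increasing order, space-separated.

From /u/ at 1 rightward: 2 /o/ is itself a trigger — this domain ends here.
From /u/ at 1 leftward: word edge.
From /o/ at 2 rightward: 3 /d/ transparent; 4 /i/ → [+round]; bound reached.
From /o/ at 2 leftward: 1 /u/ is itself a trigger — this domain ends here.
From /o/ at 7 rightward: 8 /i/ → [+round]; bound reached.
From /o/ at 7 leftward: 6 /i/ → [+round]; bound reached.
Targets with no active source: positions 10 11 stay [-round].

1 2 4 6 7 8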